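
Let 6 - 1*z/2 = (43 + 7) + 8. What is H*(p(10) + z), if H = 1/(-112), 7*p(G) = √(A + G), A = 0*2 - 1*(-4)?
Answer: 13/14 - √14/784 ≈ 0.92380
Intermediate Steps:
A = 4 (A = 0 + 4 = 4)
p(G) = √(4 + G)/7
z = -104 (z = 12 - 2*((43 + 7) + 8) = 12 - 2*(50 + 8) = 12 - 2*58 = 12 - 116 = -104)
H = -1/112 ≈ -0.0089286
H*(p(10) + z) = -(√(4 + 10)/7 - 104)/112 = -(√14/7 - 104)/112 = -(-104 + √14/7)/112 = 13/14 - √14/784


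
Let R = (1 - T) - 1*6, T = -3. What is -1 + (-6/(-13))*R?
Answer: -25/13 ≈ -1.9231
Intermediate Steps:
R = -2 (R = (1 - 1*(-3)) - 1*6 = (1 + 3) - 6 = 4 - 6 = -2)
-1 + (-6/(-13))*R = -1 - 6/(-13)*(-2) = -1 - 6*(-1/13)*(-2) = -1 + (6/13)*(-2) = -1 - 12/13 = -25/13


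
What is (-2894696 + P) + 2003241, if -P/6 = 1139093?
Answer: -7726013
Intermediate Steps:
P = -6834558 (P = -6*1139093 = -6834558)
(-2894696 + P) + 2003241 = (-2894696 - 6834558) + 2003241 = -9729254 + 2003241 = -7726013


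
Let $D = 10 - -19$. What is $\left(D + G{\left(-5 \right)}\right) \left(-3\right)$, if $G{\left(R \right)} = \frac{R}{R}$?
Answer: $-90$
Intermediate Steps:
$G{\left(R \right)} = 1$
$D = 29$ ($D = 10 + 19 = 29$)
$\left(D + G{\left(-5 \right)}\right) \left(-3\right) = \left(29 + 1\right) \left(-3\right) = 30 \left(-3\right) = -90$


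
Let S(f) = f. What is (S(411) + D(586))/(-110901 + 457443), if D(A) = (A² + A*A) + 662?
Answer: 687865/346542 ≈ 1.9849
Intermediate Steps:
D(A) = 662 + 2*A² (D(A) = (A² + A²) + 662 = 2*A² + 662 = 662 + 2*A²)
(S(411) + D(586))/(-110901 + 457443) = (411 + (662 + 2*586²))/(-110901 + 457443) = (411 + (662 + 2*343396))/346542 = (411 + (662 + 686792))*(1/346542) = (411 + 687454)*(1/346542) = 687865*(1/346542) = 687865/346542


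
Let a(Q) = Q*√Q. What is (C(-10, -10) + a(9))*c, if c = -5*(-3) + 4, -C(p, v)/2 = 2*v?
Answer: 1273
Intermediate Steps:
a(Q) = Q^(3/2)
C(p, v) = -4*v
c = 19 (c = 15 + 4 = 19)
(C(-10, -10) + a(9))*c = (-4*(-10) + 9^(3/2))*19 = (40 + 27)*19 = 67*19 = 1273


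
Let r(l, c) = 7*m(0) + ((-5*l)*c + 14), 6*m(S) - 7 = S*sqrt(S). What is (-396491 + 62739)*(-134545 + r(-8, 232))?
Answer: 125400138332/3 ≈ 4.1800e+10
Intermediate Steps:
m(S) = 7/6 + S**(3/2)/6 (m(S) = 7/6 + (S*sqrt(S))/6 = 7/6 + S**(3/2)/6)
r(l, c) = 133/6 - 5*c*l (r(l, c) = 7*(7/6 + 0**(3/2)/6) + ((-5*l)*c + 14) = 7*(7/6 + (1/6)*0) + (-5*c*l + 14) = 7*(7/6 + 0) + (14 - 5*c*l) = 7*(7/6) + (14 - 5*c*l) = 49/6 + (14 - 5*c*l) = 133/6 - 5*c*l)
(-396491 + 62739)*(-134545 + r(-8, 232)) = (-396491 + 62739)*(-134545 + (133/6 - 5*232*(-8))) = -333752*(-134545 + (133/6 + 9280)) = -333752*(-134545 + 55813/6) = -333752*(-751457/6) = 125400138332/3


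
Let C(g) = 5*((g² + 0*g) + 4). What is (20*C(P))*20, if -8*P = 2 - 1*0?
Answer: 8125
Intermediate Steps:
P = -¼ (P = -(2 - 1*0)/8 = -(2 + 0)/8 = -⅛*2 = -¼ ≈ -0.25000)
C(g) = 20 + 5*g² (C(g) = 5*((g² + 0) + 4) = 5*(g² + 4) = 5*(4 + g²) = 20 + 5*g²)
(20*C(P))*20 = (20*(20 + 5*(-¼)²))*20 = (20*(20 + 5*(1/16)))*20 = (20*(20 + 5/16))*20 = (20*(325/16))*20 = (1625/4)*20 = 8125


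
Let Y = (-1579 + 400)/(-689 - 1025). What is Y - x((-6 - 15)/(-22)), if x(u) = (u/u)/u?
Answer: -12949/35994 ≈ -0.35975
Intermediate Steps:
Y = 1179/1714 (Y = -1179/(-1714) = -1179*(-1/1714) = 1179/1714 ≈ 0.68786)
x(u) = 1/u
Y - x((-6 - 15)/(-22)) = 1179/1714 - 1/((-6 - 15)/(-22)) = 1179/1714 - 1/((-21*(-1/22))) = 1179/1714 - 1/21/22 = 1179/1714 - 1*22/21 = 1179/1714 - 22/21 = -12949/35994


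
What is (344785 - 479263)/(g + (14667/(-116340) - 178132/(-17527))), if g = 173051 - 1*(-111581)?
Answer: -91404301234680/193470355851377 ≈ -0.47245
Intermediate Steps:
g = 284632 (g = 173051 + 111581 = 284632)
(344785 - 479263)/(g + (14667/(-116340) - 178132/(-17527))) = (344785 - 479263)/(284632 + (14667/(-116340) - 178132/(-17527))) = -134478/(284632 + (14667*(-1/116340) - 178132*(-1/17527))) = -134478/(284632 + (-4889/38780 + 178132/17527)) = -134478/(284632 + 6822269457/679697060) = -134478/193470355851377/679697060 = -134478*679697060/193470355851377 = -91404301234680/193470355851377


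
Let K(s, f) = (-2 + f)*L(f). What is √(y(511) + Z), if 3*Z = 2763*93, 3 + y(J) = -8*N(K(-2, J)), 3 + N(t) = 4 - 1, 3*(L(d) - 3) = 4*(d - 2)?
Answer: 5*√3426 ≈ 292.66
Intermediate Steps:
L(d) = ⅓ + 4*d/3 (L(d) = 3 + (4*(d - 2))/3 = 3 + (4*(-2 + d))/3 = 3 + (-8 + 4*d)/3 = 3 + (-8/3 + 4*d/3) = ⅓ + 4*d/3)
K(s, f) = (-2 + f)*(⅓ + 4*f/3)
N(t) = 0 (N(t) = -3 + (4 - 1) = -3 + 3 = 0)
y(J) = -3 (y(J) = -3 - 8*0 = -3 + 0 = -3)
Z = 85653 (Z = (2763*93)/3 = (⅓)*256959 = 85653)
√(y(511) + Z) = √(-3 + 85653) = √85650 = 5*√3426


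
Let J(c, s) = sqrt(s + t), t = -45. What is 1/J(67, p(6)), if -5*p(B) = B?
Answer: -I*sqrt(1155)/231 ≈ -0.14712*I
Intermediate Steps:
p(B) = -B/5
J(c, s) = sqrt(-45 + s) (J(c, s) = sqrt(s - 45) = sqrt(-45 + s))
1/J(67, p(6)) = 1/(sqrt(-45 - 1/5*6)) = 1/(sqrt(-45 - 6/5)) = 1/(sqrt(-231/5)) = 1/(I*sqrt(1155)/5) = -I*sqrt(1155)/231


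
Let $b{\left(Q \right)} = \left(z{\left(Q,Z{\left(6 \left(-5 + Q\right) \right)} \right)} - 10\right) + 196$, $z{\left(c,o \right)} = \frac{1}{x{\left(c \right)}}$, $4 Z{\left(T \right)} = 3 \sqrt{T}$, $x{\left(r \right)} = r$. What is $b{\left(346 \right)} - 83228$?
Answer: $- \frac{28732531}{346} \approx -83042.0$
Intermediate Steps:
$Z{\left(T \right)} = \frac{3 \sqrt{T}}{4}$
$z{\left(c,o \right)} = \frac{1}{c}$
$b{\left(Q \right)} = 186 + \frac{1}{Q}$ ($b{\left(Q \right)} = \left(\frac{1}{Q} - 10\right) + 196 = \left(-10 + \frac{1}{Q}\right) + 196 = 186 + \frac{1}{Q}$)
$b{\left(346 \right)} - 83228 = \left(186 + \frac{1}{346}\right) - 83228 = \frac{64357}{346} - 83228 = - \frac{28732531}{346}$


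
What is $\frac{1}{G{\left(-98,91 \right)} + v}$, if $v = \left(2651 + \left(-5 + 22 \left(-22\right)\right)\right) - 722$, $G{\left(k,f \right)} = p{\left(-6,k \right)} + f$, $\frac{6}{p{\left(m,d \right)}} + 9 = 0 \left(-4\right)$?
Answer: $\frac{3}{4591} \approx 0.00065345$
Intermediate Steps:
$p{\left(m,d \right)} = - \frac{2}{3}$ ($p{\left(m,d \right)} = \frac{6}{-9 + 0 \left(-4\right)} = \frac{6}{-9 + 0} = \frac{6}{-9} = 6 \left(- \frac{1}{9}\right) = - \frac{2}{3}$)
$G{\left(k,f \right)} = - \frac{2}{3} + f$
$v = 1440$ ($v = \left(2651 - 489\right) - 722 = 2162 - 722 = 1440$)
$\frac{1}{G{\left(-98,91 \right)} + v} = \frac{1}{\left(- \frac{2}{3} + 91\right) + 1440} = \frac{1}{\frac{271}{3} + 1440} = \frac{1}{\frac{4591}{3}} = \frac{3}{4591}$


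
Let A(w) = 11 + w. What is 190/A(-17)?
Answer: -95/3 ≈ -31.667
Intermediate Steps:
190/A(-17) = 190/(11 - 17) = 190/(-6) = 190*(-1/6) = -95/3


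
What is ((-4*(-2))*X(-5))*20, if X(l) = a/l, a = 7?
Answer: -224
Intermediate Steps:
X(l) = 7/l
((-4*(-2))*X(-5))*20 = ((-4*(-2))*(7/(-5)))*20 = (8*(7*(-⅕)))*20 = (8*(-7/5))*20 = -56/5*20 = -224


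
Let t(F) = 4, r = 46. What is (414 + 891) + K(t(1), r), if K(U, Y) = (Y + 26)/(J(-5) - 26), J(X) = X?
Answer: 40383/31 ≈ 1302.7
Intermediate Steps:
K(U, Y) = -26/31 - Y/31 (K(U, Y) = (Y + 26)/(-5 - 26) = (26 + Y)/(-31) = (26 + Y)*(-1/31) = -26/31 - Y/31)
(414 + 891) + K(t(1), r) = (414 + 891) + (-26/31 - 1/31*46) = 1305 + (-26/31 - 46/31) = 1305 - 72/31 = 40383/31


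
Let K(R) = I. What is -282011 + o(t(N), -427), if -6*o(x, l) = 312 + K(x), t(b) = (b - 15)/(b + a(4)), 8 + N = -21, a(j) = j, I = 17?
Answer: -1692395/6 ≈ -2.8207e+5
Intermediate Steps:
N = -29 (N = -8 - 21 = -29)
K(R) = 17
t(b) = (-15 + b)/(4 + b) (t(b) = (b - 15)/(b + 4) = (-15 + b)/(4 + b))
o(x, l) = -329/6 (o(x, l) = -(312 + 17)/6 = -⅙*329 = -329/6)
-282011 + o(t(N), -427) = -282011 - 329/6 = -1692395/6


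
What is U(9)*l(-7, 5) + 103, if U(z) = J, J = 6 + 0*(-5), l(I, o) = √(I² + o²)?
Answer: 103 + 6*√74 ≈ 154.61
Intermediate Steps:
J = 6 (J = 6 + 0 = 6)
U(z) = 6
U(9)*l(-7, 5) + 103 = 6*√((-7)² + 5²) + 103 = 6*√(49 + 25) + 103 = 6*√74 + 103 = 103 + 6*√74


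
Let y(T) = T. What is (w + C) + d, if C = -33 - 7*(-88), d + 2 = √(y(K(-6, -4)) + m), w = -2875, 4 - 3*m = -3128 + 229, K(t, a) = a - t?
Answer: -2294 + √8727/3 ≈ -2262.9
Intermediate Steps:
m = 2903/3 (m = 4/3 - (-3128 + 229)/3 = 4/3 - ⅓*(-2899) = 4/3 + 2899/3 = 2903/3 ≈ 967.67)
d = -2 + √8727/3 (d = -2 + √((-4 - 1*(-6)) + 2903/3) = -2 + √((-4 + 6) + 2903/3) = -2 + √(2 + 2903/3) = -2 + √(2909/3) = -2 + √8727/3 ≈ 29.139)
C = 583 (C = -33 + 616 = 583)
(w + C) + d = (-2875 + 583) + (-2 + √8727/3) = -2292 + (-2 + √8727/3) = -2294 + √8727/3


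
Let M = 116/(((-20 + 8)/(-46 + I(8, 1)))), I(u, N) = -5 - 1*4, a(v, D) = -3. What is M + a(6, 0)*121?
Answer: 506/3 ≈ 168.67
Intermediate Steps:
I(u, N) = -9 (I(u, N) = -5 - 4 = -9)
M = 1595/3 (M = 116/(((-20 + 8)/(-46 - 9))) = 116/((-12/(-55))) = 116/((-12*(-1/55))) = 116/(12/55) = 116*(55/12) = 1595/3 ≈ 531.67)
M + a(6, 0)*121 = 1595/3 - 3*121 = 1595/3 - 363 = 506/3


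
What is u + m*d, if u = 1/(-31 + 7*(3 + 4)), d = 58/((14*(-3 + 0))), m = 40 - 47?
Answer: 175/18 ≈ 9.7222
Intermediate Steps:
m = -7
d = -29/21 (d = 58/((14*(-3))) = 58/(-42) = 58*(-1/42) = -29/21 ≈ -1.3810)
u = 1/18 (u = 1/(-31 + 7*7) = 1/(-31 + 49) = 1/18 ≈ 0.055556)
u + m*d = 1/18 - 7*(-29/21) = 1/18 + 29/3 = 175/18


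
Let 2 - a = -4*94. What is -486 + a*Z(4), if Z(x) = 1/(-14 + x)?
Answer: -2619/5 ≈ -523.80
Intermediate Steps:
a = 378 (a = 2 - (-4)*94 = 2 - 1*(-376) = 2 + 376 = 378)
-486 + a*Z(4) = -486 + 378/(-14 + 4) = -486 + 378/(-10) = -486 + 378*(-⅒) = -486 - 189/5 = -2619/5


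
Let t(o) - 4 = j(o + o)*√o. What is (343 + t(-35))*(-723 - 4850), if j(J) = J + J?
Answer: -1933831 + 780220*I*√35 ≈ -1.9338e+6 + 4.6158e+6*I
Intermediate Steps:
j(J) = 2*J
t(o) = 4 + 4*o^(3/2) (t(o) = 4 + (2*(o + o))*√o = 4 + (2*(2*o))*√o = 4 + (4*o)*√o = 4 + 4*o^(3/2))
(343 + t(-35))*(-723 - 4850) = (343 + (4 + 4*(-35)^(3/2)))*(-723 - 4850) = (343 + (4 + 4*(-35*I*√35)))*(-5573) = (343 + (4 - 140*I*√35))*(-5573) = (347 - 140*I*√35)*(-5573) = -1933831 + 780220*I*√35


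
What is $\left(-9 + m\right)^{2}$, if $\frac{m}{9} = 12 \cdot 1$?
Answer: $9801$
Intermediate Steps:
$m = 108$ ($m = 9 \cdot 12 \cdot 1 = 9 \cdot 12 = 108$)
$\left(-9 + m\right)^{2} = \left(-9 + 108\right)^{2} = 99^{2} = 9801$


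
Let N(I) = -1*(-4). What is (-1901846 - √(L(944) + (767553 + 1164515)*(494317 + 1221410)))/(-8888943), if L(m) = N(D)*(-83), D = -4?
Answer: 1901846/8888943 + 4*√207181327069/8888943 ≈ 0.41878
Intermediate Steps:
N(I) = 4
L(m) = -332 (L(m) = 4*(-83) = -332)
(-1901846 - √(L(944) + (767553 + 1164515)*(494317 + 1221410)))/(-8888943) = (-1901846 - √(-332 + (767553 + 1164515)*(494317 + 1221410)))/(-8888943) = (-1901846 - √(-332 + 1932068*1715727))*(-1/8888943) = (-1901846 - √(-332 + 3314901233436))*(-1/8888943) = (-1901846 - √3314901233104)*(-1/8888943) = (-1901846 - 4*√207181327069)*(-1/8888943) = 1901846/8888943 + 4*√207181327069/8888943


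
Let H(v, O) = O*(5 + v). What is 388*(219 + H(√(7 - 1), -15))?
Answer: 55872 - 5820*√6 ≈ 41616.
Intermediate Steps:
388*(219 + H(√(7 - 1), -15)) = 388*(219 - 15*(5 + √(7 - 1))) = 388*(219 - 15*(5 + √6)) = 388*(219 + (-75 - 15*√6)) = 388*(144 - 15*√6) = 55872 - 5820*√6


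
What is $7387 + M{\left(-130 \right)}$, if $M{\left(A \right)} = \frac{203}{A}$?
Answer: $\frac{960107}{130} \approx 7385.4$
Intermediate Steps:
$7387 + M{\left(-130 \right)} = 7387 + \frac{203}{-130} = 7387 + 203 \left(- \frac{1}{130}\right) = 7387 - \frac{203}{130} = \frac{960107}{130}$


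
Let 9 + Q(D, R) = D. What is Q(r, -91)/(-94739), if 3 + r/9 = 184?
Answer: -1620/94739 ≈ -0.017100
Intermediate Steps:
r = 1629 (r = -27 + 9*184 = -27 + 1656 = 1629)
Q(D, R) = -9 + D
Q(r, -91)/(-94739) = (-9 + 1629)/(-94739) = 1620*(-1/94739) = -1620/94739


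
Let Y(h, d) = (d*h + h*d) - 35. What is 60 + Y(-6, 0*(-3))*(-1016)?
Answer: 35620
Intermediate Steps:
Y(h, d) = -35 + 2*d*h (Y(h, d) = (d*h + d*h) - 35 = 2*d*h - 35 = -35 + 2*d*h)
60 + Y(-6, 0*(-3))*(-1016) = 60 + (-35 + 2*(0*(-3))*(-6))*(-1016) = 60 + (-35 + 2*0*(-6))*(-1016) = 60 + (-35 + 0)*(-1016) = 60 - 35*(-1016) = 60 + 35560 = 35620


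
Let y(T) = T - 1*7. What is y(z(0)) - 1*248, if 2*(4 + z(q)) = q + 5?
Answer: -513/2 ≈ -256.50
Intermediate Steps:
z(q) = -3/2 + q/2 (z(q) = -4 + (q + 5)/2 = -4 + (5 + q)/2 = -4 + (5/2 + q/2) = -3/2 + q/2)
y(T) = -7 + T (y(T) = T - 7 = -7 + T)
y(z(0)) - 1*248 = (-7 + (-3/2 + (½)*0)) - 1*248 = (-7 + (-3/2 + 0)) - 248 = (-7 - 3/2) - 248 = -17/2 - 248 = -513/2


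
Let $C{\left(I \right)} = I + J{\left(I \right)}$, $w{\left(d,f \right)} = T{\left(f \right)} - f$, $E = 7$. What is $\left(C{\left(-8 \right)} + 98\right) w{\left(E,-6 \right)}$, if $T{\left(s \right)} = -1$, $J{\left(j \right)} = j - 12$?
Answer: $350$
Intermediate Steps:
$J{\left(j \right)} = -12 + j$ ($J{\left(j \right)} = j - 12 = -12 + j$)
$w{\left(d,f \right)} = -1 - f$
$C{\left(I \right)} = -12 + 2 I$ ($C{\left(I \right)} = I + \left(-12 + I\right) = -12 + 2 I$)
$\left(C{\left(-8 \right)} + 98\right) w{\left(E,-6 \right)} = \left(\left(-12 + 2 \left(-8\right)\right) + 98\right) \left(-1 - -6\right) = \left(\left(-12 - 16\right) + 98\right) \left(-1 + 6\right) = \left(-28 + 98\right) 5 = 70 \cdot 5 = 350$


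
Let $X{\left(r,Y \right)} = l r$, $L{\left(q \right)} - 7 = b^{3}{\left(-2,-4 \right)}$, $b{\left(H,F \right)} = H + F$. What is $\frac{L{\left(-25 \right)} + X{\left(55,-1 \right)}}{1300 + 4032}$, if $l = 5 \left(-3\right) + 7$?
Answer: $- \frac{649}{5332} \approx -0.12172$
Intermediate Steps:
$l = -8$ ($l = -15 + 7 = -8$)
$b{\left(H,F \right)} = F + H$
$L{\left(q \right)} = -209$ ($L{\left(q \right)} = 7 + \left(-4 - 2\right)^{3} = 7 + \left(-6\right)^{3} = 7 - 216 = -209$)
$X{\left(r,Y \right)} = - 8 r$
$\frac{L{\left(-25 \right)} + X{\left(55,-1 \right)}}{1300 + 4032} = \frac{-209 - 440}{1300 + 4032} = \frac{-209 - 440}{5332} = \left(-649\right) \frac{1}{5332} = - \frac{649}{5332}$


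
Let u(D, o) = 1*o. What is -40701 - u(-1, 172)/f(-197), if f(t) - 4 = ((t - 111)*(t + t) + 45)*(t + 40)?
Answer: -775733586653/19059325 ≈ -40701.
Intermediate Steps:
u(D, o) = o
f(t) = 4 + (40 + t)*(45 + 2*t*(-111 + t)) (f(t) = 4 + ((t - 111)*(t + t) + 45)*(t + 40) = 4 + ((-111 + t)*(2*t) + 45)*(40 + t) = 4 + (2*t*(-111 + t) + 45)*(40 + t) = 4 + (45 + 2*t*(-111 + t))*(40 + t) = 4 + (40 + t)*(45 + 2*t*(-111 + t)))
-40701 - u(-1, 172)/f(-197) = -40701 - 172/(1804 - 8835*(-197) - 142*(-197)² + 2*(-197)³) = -40701 - 172/(1804 + 1740495 - 142*38809 + 2*(-7645373)) = -40701 - 172/(1804 + 1740495 - 5510878 - 15290746) = -40701 - 172/(-19059325) = -40701 - 172*(-1)/19059325 = -40701 - 1*(-172/19059325) = -40701 + 172/19059325 = -775733586653/19059325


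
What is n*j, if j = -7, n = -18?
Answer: 126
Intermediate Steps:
n*j = -18*(-7) = 126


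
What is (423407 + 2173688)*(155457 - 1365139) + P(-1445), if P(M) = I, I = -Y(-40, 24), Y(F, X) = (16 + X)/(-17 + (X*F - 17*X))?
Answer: -870239563439822/277 ≈ -3.1417e+12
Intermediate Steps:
Y(F, X) = (16 + X)/(-17 - 17*X + F*X) (Y(F, X) = (16 + X)/(-17 + (F*X - 17*X)) = (16 + X)/(-17 + (-17*X + F*X)) = (16 + X)/(-17 - 17*X + F*X))
I = 8/277 (I = -(16 + 24)/(-17 - 17*24 - 40*24) = -40/(-17 - 408 - 960) = -40/(-1385) = -(-1)*40/1385 = -1*(-8/277) = 8/277 ≈ 0.028881)
P(M) = 8/277
(423407 + 2173688)*(155457 - 1365139) + P(-1445) = (423407 + 2173688)*(155457 - 1365139) + 8/277 = 2597095*(-1209682) + 8/277 = -3141659073790 + 8/277 = -870239563439822/277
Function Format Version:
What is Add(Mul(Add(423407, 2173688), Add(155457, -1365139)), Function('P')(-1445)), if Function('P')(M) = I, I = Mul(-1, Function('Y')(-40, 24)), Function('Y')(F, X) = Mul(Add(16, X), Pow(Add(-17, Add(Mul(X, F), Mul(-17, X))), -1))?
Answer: Rational(-870239563439822, 277) ≈ -3.1417e+12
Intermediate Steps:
Function('Y')(F, X) = Mul(Pow(Add(-17, Mul(-17, X), Mul(F, X)), -1), Add(16, X)) (Function('Y')(F, X) = Mul(Add(16, X), Pow(Add(-17, Add(Mul(F, X), Mul(-17, X))), -1)) = Mul(Add(16, X), Pow(Add(-17, Add(Mul(-17, X), Mul(F, X))), -1)) = Mul(Add(16, X), Pow(Add(-17, Mul(-17, X), Mul(F, X)), -1)) = Mul(Pow(Add(-17, Mul(-17, X), Mul(F, X)), -1), Add(16, X)))
I = Rational(8, 277) (I = Mul(-1, Mul(Pow(Add(-17, Mul(-17, 24), Mul(-40, 24)), -1), Add(16, 24))) = Mul(-1, Mul(Pow(Add(-17, -408, -960), -1), 40)) = Mul(-1, Mul(Pow(-1385, -1), 40)) = Mul(-1, Mul(Rational(-1, 1385), 40)) = Mul(-1, Rational(-8, 277)) = Rational(8, 277) ≈ 0.028881)
Function('P')(M) = Rational(8, 277)
Add(Mul(Add(423407, 2173688), Add(155457, -1365139)), Function('P')(-1445)) = Add(Mul(Add(423407, 2173688), Add(155457, -1365139)), Rational(8, 277)) = Add(Mul(2597095, -1209682), Rational(8, 277)) = Add(-3141659073790, Rational(8, 277)) = Rational(-870239563439822, 277)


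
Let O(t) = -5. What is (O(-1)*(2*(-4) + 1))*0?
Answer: 0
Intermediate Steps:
(O(-1)*(2*(-4) + 1))*0 = -5*(2*(-4) + 1)*0 = -5*(-8 + 1)*0 = -5*(-7)*0 = 35*0 = 0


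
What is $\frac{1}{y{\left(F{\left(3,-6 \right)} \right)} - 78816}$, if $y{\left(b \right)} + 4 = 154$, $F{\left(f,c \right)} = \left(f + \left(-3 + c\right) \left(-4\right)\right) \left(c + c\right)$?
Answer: $- \frac{1}{78666} \approx -1.2712 \cdot 10^{-5}$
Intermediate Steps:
$F{\left(f,c \right)} = 2 c \left(12 + f - 4 c\right)$ ($F{\left(f,c \right)} = \left(f - \left(-12 + 4 c\right)\right) 2 c = \left(12 + f - 4 c\right) 2 c = 2 c \left(12 + f - 4 c\right)$)
$y{\left(b \right)} = 150$ ($y{\left(b \right)} = -4 + 154 = 150$)
$\frac{1}{y{\left(F{\left(3,-6 \right)} \right)} - 78816} = \frac{1}{150 - 78816} = \frac{1}{-78666} = - \frac{1}{78666}$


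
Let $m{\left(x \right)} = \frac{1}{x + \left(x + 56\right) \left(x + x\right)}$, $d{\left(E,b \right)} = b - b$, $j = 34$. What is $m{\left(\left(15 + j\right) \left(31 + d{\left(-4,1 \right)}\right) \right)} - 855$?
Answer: $- \frac{4092345494}{4786369} \approx -855.0$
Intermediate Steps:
$d{\left(E,b \right)} = 0$
$m{\left(x \right)} = \frac{1}{x + 2 x \left(56 + x\right)}$ ($m{\left(x \right)} = \frac{1}{x + \left(56 + x\right) 2 x} = \frac{1}{x + 2 x \left(56 + x\right)}$)
$m{\left(\left(15 + j\right) \left(31 + d{\left(-4,1 \right)}\right) \right)} - 855 = \frac{1}{\left(15 + 34\right) \left(31 + 0\right) \left(113 + 2 \left(15 + 34\right) \left(31 + 0\right)\right)} - 855 = \frac{1}{49 \cdot 31 \left(113 + 2 \cdot 49 \cdot 31\right)} - 855 = \frac{1}{1519 \left(113 + 2 \cdot 1519\right)} - 855 = \frac{1}{1519 \left(113 + 3038\right)} - 855 = \frac{1}{1519 \cdot 3151} - 855 = \frac{1}{1519} \cdot \frac{1}{3151} - 855 = \frac{1}{4786369} - 855 = - \frac{4092345494}{4786369}$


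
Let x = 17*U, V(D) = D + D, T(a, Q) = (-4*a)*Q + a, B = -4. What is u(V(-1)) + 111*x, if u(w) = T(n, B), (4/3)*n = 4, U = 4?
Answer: 7599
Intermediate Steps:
n = 3 (n = (3/4)*4 = 3)
T(a, Q) = a - 4*Q*a (T(a, Q) = -4*Q*a + a = a - 4*Q*a)
V(D) = 2*D
u(w) = 51 (u(w) = 3*(1 - 4*(-4)) = 3*(1 + 16) = 3*17 = 51)
x = 68 (x = 17*4 = 68)
u(V(-1)) + 111*x = 51 + 111*68 = 51 + 7548 = 7599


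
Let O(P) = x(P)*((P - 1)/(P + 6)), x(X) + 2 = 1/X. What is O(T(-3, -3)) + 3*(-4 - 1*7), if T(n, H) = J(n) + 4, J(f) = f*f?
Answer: -8451/247 ≈ -34.215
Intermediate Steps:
x(X) = -2 + 1/X
J(f) = f**2
T(n, H) = 4 + n**2 (T(n, H) = n**2 + 4 = 4 + n**2)
O(P) = (-1 + P)*(-2 + 1/P)/(6 + P) (O(P) = (-2 + 1/P)*((P - 1)/(P + 6)) = (-2 + 1/P)*((-1 + P)/(6 + P)) = (-1 + P)*(-2 + 1/P)/(6 + P))
O(T(-3, -3)) + 3*(-4 - 1*7) = -(-1 + (4 + (-3)**2))*(-1 + 2*(4 + (-3)**2))/((4 + (-3)**2)*(6 + (4 + (-3)**2))) + 3*(-4 - 1*7) = -(-1 + (4 + 9))*(-1 + 2*(4 + 9))/((4 + 9)*(6 + (4 + 9))) + 3*(-4 - 7) = -1*(-1 + 13)*(-1 + 2*13)/(13*(6 + 13)) + 3*(-11) = -1*1/13*12*(-1 + 26)/19 - 33 = -1*1/13*1/19*12*25 - 33 = -300/247 - 33 = -8451/247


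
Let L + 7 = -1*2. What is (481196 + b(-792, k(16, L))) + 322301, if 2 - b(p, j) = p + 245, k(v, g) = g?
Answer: 804046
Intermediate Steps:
L = -9 (L = -7 - 1*2 = -7 - 2 = -9)
b(p, j) = -243 - p (b(p, j) = 2 - (p + 245) = 2 - (245 + p) = 2 + (-245 - p) = -243 - p)
(481196 + b(-792, k(16, L))) + 322301 = (481196 + (-243 - 1*(-792))) + 322301 = (481196 + (-243 + 792)) + 322301 = (481196 + 549) + 322301 = 481745 + 322301 = 804046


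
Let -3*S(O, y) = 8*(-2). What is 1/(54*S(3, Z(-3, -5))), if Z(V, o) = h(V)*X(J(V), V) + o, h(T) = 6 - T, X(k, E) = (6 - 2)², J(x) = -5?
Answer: 1/288 ≈ 0.0034722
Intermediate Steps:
X(k, E) = 16 (X(k, E) = 4² = 16)
Z(V, o) = 96 + o - 16*V (Z(V, o) = (6 - V)*16 + o = (96 - 16*V) + o = 96 + o - 16*V)
S(O, y) = 16/3 (S(O, y) = -8*(-2)/3 = -⅓*(-16) = 16/3)
1/(54*S(3, Z(-3, -5))) = 1/(54*(16/3)) = 1/288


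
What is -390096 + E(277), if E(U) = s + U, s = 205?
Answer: -389614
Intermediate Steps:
E(U) = 205 + U
-390096 + E(277) = -390096 + (205 + 277) = -390096 + 482 = -389614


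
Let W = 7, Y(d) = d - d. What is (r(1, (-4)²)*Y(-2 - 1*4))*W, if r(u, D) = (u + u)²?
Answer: 0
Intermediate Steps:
Y(d) = 0
r(u, D) = 4*u² (r(u, D) = (2*u)² = 4*u²)
(r(1, (-4)²)*Y(-2 - 1*4))*W = ((4*1²)*0)*7 = ((4*1)*0)*7 = (4*0)*7 = 0*7 = 0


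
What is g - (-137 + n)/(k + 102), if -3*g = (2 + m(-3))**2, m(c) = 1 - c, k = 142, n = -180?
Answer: -2611/244 ≈ -10.701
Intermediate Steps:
g = -12 (g = -(2 + (1 - 1*(-3)))**2/3 = -(2 + (1 + 3))**2/3 = -(2 + 4)**2/3 = -1/3*6**2 = -1/3*36 = -12)
g - (-137 + n)/(k + 102) = -12 - (-137 - 180)/(142 + 102) = -12 - (-317)/244 = -12 - 1*(-317/244) = -12 + 317/244 = -2611/244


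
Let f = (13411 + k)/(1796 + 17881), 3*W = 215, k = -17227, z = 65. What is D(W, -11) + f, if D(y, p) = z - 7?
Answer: 379150/6559 ≈ 57.806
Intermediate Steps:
W = 215/3 (W = (⅓)*215 = 215/3 ≈ 71.667)
D(y, p) = 58 (D(y, p) = 65 - 7 = 58)
f = -1272/6559 (f = (13411 - 17227)/(1796 + 17881) = -3816/19677 = -3816*1/19677 = -1272/6559 ≈ -0.19393)
D(W, -11) + f = 58 - 1272/6559 = 379150/6559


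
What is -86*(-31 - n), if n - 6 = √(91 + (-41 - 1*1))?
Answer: 3784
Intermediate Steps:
n = 13 (n = 6 + √(91 + (-41 - 1*1)) = 6 + √(91 + (-41 - 1)) = 6 + √(91 - 42) = 6 + √49 = 6 + 7 = 13)
-86*(-31 - n) = -86*(-31 - 1*13) = -86*(-31 - 13) = -86*(-44) = 3784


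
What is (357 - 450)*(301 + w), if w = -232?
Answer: -6417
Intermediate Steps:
(357 - 450)*(301 + w) = (357 - 450)*(301 - 232) = -93*69 = -6417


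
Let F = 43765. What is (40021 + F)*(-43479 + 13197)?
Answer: -2537207652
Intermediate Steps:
(40021 + F)*(-43479 + 13197) = (40021 + 43765)*(-43479 + 13197) = 83786*(-30282) = -2537207652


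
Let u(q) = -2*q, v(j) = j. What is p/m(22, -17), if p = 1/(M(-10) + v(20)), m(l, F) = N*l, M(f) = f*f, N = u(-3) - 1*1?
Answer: 1/13200 ≈ 7.5758e-5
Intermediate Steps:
N = 5 (N = -2*(-3) - 1*1 = 6 - 1 = 5)
M(f) = f**2
m(l, F) = 5*l
p = 1/120 (p = 1/((-10)**2 + 20) = 1/(100 + 20) = 1/120 ≈ 0.0083333)
p/m(22, -17) = 1/(120*((5*22))) = (1/120)/110 = (1/120)*(1/110) = 1/13200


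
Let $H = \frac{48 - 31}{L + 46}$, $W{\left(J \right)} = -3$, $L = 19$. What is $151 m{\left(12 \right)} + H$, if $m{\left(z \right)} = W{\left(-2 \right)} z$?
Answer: $- \frac{353323}{65} \approx -5435.7$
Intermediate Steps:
$H = \frac{17}{65}$ ($H = \frac{48 - 31}{19 + 46} = \frac{17}{65} \approx 0.26154$)
$m{\left(z \right)} = - 3 z$
$151 m{\left(12 \right)} + H = 151 \left(\left(-3\right) 12\right) + \frac{17}{65} = 151 \left(-36\right) + \frac{17}{65} = -5436 + \frac{17}{65} = - \frac{353323}{65}$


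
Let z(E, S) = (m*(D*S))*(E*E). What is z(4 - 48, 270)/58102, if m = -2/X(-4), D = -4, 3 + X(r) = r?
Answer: -190080/18487 ≈ -10.282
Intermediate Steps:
X(r) = -3 + r
m = 2/7 (m = -2/(-3 - 4) = -2/(-7) = -2*(-⅐) = 2/7 ≈ 0.28571)
z(E, S) = -8*S*E²/7 (z(E, S) = (2*(-4*S)/7)*(E*E) = (-8*S/7)*E² = -8*S*E²/7)
z(4 - 48, 270)/58102 = -8/7*270*(4 - 48)²/58102 = -8/7*270*(-44)²*(1/58102) = -8/7*270*1936*(1/58102) = -4181760/7*1/58102 = -190080/18487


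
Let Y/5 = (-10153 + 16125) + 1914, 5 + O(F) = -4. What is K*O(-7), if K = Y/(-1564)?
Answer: 177435/782 ≈ 226.90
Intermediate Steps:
O(F) = -9 (O(F) = -5 - 4 = -9)
Y = 39430 (Y = 5*((-10153 + 16125) + 1914) = 5*(5972 + 1914) = 5*7886 = 39430)
K = -19715/782 (K = 39430/(-1564) = 39430*(-1/1564) = -19715/782 ≈ -25.211)
K*O(-7) = -19715/782*(-9) = 177435/782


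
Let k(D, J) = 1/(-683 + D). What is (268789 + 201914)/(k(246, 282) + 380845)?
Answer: 205697211/166429264 ≈ 1.2359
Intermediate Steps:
(268789 + 201914)/(k(246, 282) + 380845) = (268789 + 201914)/(1/(-683 + 246) + 380845) = 470703/(1/(-437) + 380845) = 470703/(-1/437 + 380845) = 470703/(166429264/437) = 470703*(437/166429264) = 205697211/166429264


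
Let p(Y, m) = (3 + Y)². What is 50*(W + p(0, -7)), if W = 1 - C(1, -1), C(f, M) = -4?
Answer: 700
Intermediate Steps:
W = 5 (W = 1 - 1*(-4) = 1 + 4 = 5)
50*(W + p(0, -7)) = 50*(5 + (3 + 0)²) = 50*(5 + 3²) = 50*(5 + 9) = 50*14 = 700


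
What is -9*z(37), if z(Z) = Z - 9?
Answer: -252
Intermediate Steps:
z(Z) = -9 + Z
-9*z(37) = -9*(-9 + 37) = -9*28 = -252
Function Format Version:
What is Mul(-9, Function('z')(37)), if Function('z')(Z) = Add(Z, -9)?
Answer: -252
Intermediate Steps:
Function('z')(Z) = Add(-9, Z)
Mul(-9, Function('z')(37)) = Mul(-9, Add(-9, 37)) = Mul(-9, 28) = -252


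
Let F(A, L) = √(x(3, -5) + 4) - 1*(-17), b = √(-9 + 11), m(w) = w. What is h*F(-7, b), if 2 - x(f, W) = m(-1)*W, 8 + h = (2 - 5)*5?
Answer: -414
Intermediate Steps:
h = -23 (h = -8 + (2 - 5)*5 = -8 - 3*5 = -8 - 15 = -23)
b = √2 ≈ 1.4142
x(f, W) = 2 + W (x(f, W) = 2 - (-1)*W = 2 + W)
F(A, L) = 18 (F(A, L) = √((2 - 5) + 4) - 1*(-17) = √(-3 + 4) + 17 = √1 + 17 = 1 + 17 = 18)
h*F(-7, b) = -23*18 = -414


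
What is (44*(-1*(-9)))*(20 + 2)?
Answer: 8712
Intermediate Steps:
(44*(-1*(-9)))*(20 + 2) = (44*9)*22 = 396*22 = 8712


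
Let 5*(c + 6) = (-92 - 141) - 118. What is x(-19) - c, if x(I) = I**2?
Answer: 2186/5 ≈ 437.20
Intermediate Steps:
c = -381/5 (c = -6 + ((-92 - 141) - 118)/5 = -6 + (-233 - 118)/5 = -6 + (1/5)*(-351) = -6 - 351/5 = -381/5 ≈ -76.200)
x(-19) - c = (-19)**2 - 1*(-381/5) = 361 + 381/5 = 2186/5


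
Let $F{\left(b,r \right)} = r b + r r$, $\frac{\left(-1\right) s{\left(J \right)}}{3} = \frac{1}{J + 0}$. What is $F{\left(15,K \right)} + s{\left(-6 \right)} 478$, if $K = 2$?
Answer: $273$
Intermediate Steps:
$s{\left(J \right)} = - \frac{3}{J}$ ($s{\left(J \right)} = - \frac{3}{J + 0} = - \frac{3}{J}$)
$F{\left(b,r \right)} = r^{2} + b r$ ($F{\left(b,r \right)} = b r + r^{2} = r^{2} + b r$)
$F{\left(15,K \right)} + s{\left(-6 \right)} 478 = 2 \left(15 + 2\right) + - \frac{3}{-6} \cdot 478 = 2 \cdot 17 + \left(-3\right) \left(- \frac{1}{6}\right) 478 = 34 + \frac{1}{2} \cdot 478 = 34 + 239 = 273$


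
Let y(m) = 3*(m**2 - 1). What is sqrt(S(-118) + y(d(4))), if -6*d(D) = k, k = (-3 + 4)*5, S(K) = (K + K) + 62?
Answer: I*sqrt(6297)/6 ≈ 13.226*I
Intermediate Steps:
S(K) = 62 + 2*K (S(K) = 2*K + 62 = 62 + 2*K)
k = 5 (k = 1*5 = 5)
d(D) = -5/6 (d(D) = -1/6*5 = -5/6)
y(m) = -3 + 3*m**2 (y(m) = 3*(-1 + m**2) = -3 + 3*m**2)
sqrt(S(-118) + y(d(4))) = sqrt((62 + 2*(-118)) + (-3 + 3*(-5/6)**2)) = sqrt((62 - 236) + (-3 + 3*(25/36))) = sqrt(-174 + (-3 + 25/12)) = sqrt(-174 - 11/12) = sqrt(-2099/12) = I*sqrt(6297)/6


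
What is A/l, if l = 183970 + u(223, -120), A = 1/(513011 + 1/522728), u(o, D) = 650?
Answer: 722/68382129572295 ≈ 1.0558e-11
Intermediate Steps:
A = 522728/268165214009 (A = 1/(513011 + 1/522728) = 1/(268165214009/522728) = 522728/268165214009 ≈ 1.9493e-6)
l = 184620 (l = 183970 + 650 = 184620)
A/l = (522728/268165214009)/184620 = (522728/268165214009)*(1/184620) = 722/68382129572295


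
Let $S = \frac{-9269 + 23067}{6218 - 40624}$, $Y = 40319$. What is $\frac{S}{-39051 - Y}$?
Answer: $\frac{6899}{1365402110} \approx 5.0527 \cdot 10^{-6}$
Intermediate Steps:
$S = - \frac{6899}{17203}$ ($S = \frac{13798}{-34406} = 13798 \left(- \frac{1}{34406}\right) = - \frac{6899}{17203} \approx -0.40103$)
$\frac{S}{-39051 - Y} = - \frac{6899}{17203 \left(-39051 - 40319\right)} = - \frac{6899}{17203 \left(-79370\right)} = \left(- \frac{6899}{17203}\right) \left(- \frac{1}{79370}\right) = \frac{6899}{1365402110}$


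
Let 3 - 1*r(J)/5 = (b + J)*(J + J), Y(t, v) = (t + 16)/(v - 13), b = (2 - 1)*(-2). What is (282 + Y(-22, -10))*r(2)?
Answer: 97380/23 ≈ 4233.9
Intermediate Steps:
b = -2 (b = 1*(-2) = -2)
Y(t, v) = (16 + t)/(-13 + v)
r(J) = 15 - 10*J*(-2 + J) (r(J) = 15 - 5*(-2 + J)*(J + J) = 15 - 5*(-2 + J)*2*J = 15 - 10*J*(-2 + J))
(282 + Y(-22, -10))*r(2) = (282 + (16 - 22)/(-13 - 10))*(15 - 10*2**2 + 20*2) = (282 - 6/(-23))*(15 - 10*4 + 40) = (282 - 1/23*(-6))*(15 - 40 + 40) = (282 + 6/23)*15 = (6492/23)*15 = 97380/23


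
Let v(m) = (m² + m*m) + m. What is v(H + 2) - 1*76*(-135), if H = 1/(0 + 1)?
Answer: 10281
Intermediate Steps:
H = 1 (H = 1/1 = 1)
v(m) = m + 2*m² (v(m) = (m² + m²) + m = 2*m² + m = m + 2*m²)
v(H + 2) - 1*76*(-135) = (1 + 2)*(1 + 2*(1 + 2)) - 1*76*(-135) = 3*(1 + 2*3) - 76*(-135) = 3*(1 + 6) + 10260 = 3*7 + 10260 = 21 + 10260 = 10281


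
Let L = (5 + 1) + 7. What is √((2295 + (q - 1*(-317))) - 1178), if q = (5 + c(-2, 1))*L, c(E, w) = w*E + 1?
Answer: √1486 ≈ 38.549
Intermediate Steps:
L = 13 (L = 6 + 7 = 13)
c(E, w) = 1 + E*w (c(E, w) = E*w + 1 = 1 + E*w)
q = 52 (q = (5 + (1 - 2*1))*13 = (5 + (1 - 2))*13 = (5 - 1)*13 = 4*13 = 52)
√((2295 + (q - 1*(-317))) - 1178) = √((2295 + (52 - 1*(-317))) - 1178) = √((2295 + (52 + 317)) - 1178) = √((2295 + 369) - 1178) = √(2664 - 1178) = √1486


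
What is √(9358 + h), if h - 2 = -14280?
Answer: 2*I*√1230 ≈ 70.143*I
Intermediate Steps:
h = -14278 (h = 2 - 14280 = -14278)
√(9358 + h) = √(9358 - 14278) = √(-4920) = 2*I*√1230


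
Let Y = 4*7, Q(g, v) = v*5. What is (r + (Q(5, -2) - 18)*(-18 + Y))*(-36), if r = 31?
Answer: 8964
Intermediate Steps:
Q(g, v) = 5*v
Y = 28
(r + (Q(5, -2) - 18)*(-18 + Y))*(-36) = (31 + (5*(-2) - 18)*(-18 + 28))*(-36) = (31 + (-10 - 18)*10)*(-36) = (31 - 28*10)*(-36) = (31 - 280)*(-36) = -249*(-36) = 8964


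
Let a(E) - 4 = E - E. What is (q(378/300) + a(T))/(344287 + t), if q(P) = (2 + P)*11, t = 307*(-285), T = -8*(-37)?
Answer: 1993/12839600 ≈ 0.00015522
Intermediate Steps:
T = 296
t = -87495
a(E) = 4 (a(E) = 4 + (E - E) = 4 + 0 = 4)
q(P) = 22 + 11*P
(q(378/300) + a(T))/(344287 + t) = ((22 + 11*(378/300)) + 4)/(344287 - 87495) = ((22 + 11*(378*(1/300))) + 4)/256792 = ((22 + 11*(63/50)) + 4)*(1/256792) = ((22 + 693/50) + 4)*(1/256792) = (1793/50 + 4)*(1/256792) = (1993/50)*(1/256792) = 1993/12839600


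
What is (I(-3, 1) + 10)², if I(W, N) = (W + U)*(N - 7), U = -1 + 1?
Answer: 784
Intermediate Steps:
U = 0
I(W, N) = W*(-7 + N) (I(W, N) = (W + 0)*(N - 7) = W*(-7 + N))
(I(-3, 1) + 10)² = (-3*(-7 + 1) + 10)² = (-3*(-6) + 10)² = (18 + 10)² = 28² = 784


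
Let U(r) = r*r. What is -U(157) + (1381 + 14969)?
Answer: -8299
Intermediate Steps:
U(r) = r²
-U(157) + (1381 + 14969) = -1*157² + (1381 + 14969) = -1*24649 + 16350 = -24649 + 16350 = -8299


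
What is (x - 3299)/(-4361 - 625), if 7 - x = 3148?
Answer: 3220/2493 ≈ 1.2916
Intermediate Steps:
x = -3141 (x = 7 - 1*3148 = 7 - 3148 = -3141)
(x - 3299)/(-4361 - 625) = (-3141 - 3299)/(-4361 - 625) = -6440/(-4986) = -6440*(-1/4986) = 3220/2493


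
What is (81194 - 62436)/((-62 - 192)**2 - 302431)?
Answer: -18758/237915 ≈ -0.078843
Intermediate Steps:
(81194 - 62436)/((-62 - 192)**2 - 302431) = 18758/((-254)**2 - 302431) = 18758/(64516 - 302431) = 18758/(-237915) = 18758*(-1/237915) = -18758/237915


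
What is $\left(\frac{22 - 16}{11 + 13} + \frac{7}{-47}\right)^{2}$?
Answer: $\frac{361}{35344} \approx 0.010214$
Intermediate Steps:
$\left(\frac{22 - 16}{11 + 13} + \frac{7}{-47}\right)^{2} = \left(\frac{6}{24} + 7 \left(- \frac{1}{47}\right)\right)^{2} = \left(6 \cdot \frac{1}{24} - \frac{7}{47}\right)^{2} = \left(\frac{1}{4} - \frac{7}{47}\right)^{2} = \left(\frac{19}{188}\right)^{2} = \frac{361}{35344}$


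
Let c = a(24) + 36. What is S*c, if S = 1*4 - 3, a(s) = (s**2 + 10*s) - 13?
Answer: 839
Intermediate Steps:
a(s) = -13 + s**2 + 10*s
S = 1 (S = 4 - 3 = 1)
c = 839 (c = (-13 + 24**2 + 10*24) + 36 = (-13 + 576 + 240) + 36 = 803 + 36 = 839)
S*c = 1*839 = 839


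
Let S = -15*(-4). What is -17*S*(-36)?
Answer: 36720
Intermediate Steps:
S = 60
-17*S*(-36) = -17*60*(-36) = -1020*(-36) = 36720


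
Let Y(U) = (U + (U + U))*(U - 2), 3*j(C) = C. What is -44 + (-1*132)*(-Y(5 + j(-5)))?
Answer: 1716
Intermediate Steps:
j(C) = C/3
Y(U) = 3*U*(-2 + U) (Y(U) = (U + 2*U)*(-2 + U) = (3*U)*(-2 + U) = 3*U*(-2 + U))
-44 + (-1*132)*(-Y(5 + j(-5))) = -44 + (-1*132)*(-3*(5 + (⅓)*(-5))*(-2 + (5 + (⅓)*(-5)))) = -44 - (-132)*3*(5 - 5/3)*(-2 + (5 - 5/3)) = -44 - (-132)*3*(10/3)*(-2 + 10/3) = -44 - (-132)*3*(10/3)*(4/3) = -44 - (-132)*40/3 = -44 - 132*(-40/3) = -44 + 1760 = 1716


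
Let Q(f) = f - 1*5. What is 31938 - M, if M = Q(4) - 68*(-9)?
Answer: 31327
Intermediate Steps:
Q(f) = -5 + f (Q(f) = f - 5 = -5 + f)
M = 611 (M = (-5 + 4) - 68*(-9) = -1 + 612 = 611)
31938 - M = 31938 - 1*611 = 31938 - 611 = 31327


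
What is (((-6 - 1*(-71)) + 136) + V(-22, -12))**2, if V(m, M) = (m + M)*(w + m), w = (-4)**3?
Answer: 9765625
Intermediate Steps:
w = -64
V(m, M) = (-64 + m)*(M + m) (V(m, M) = (m + M)*(-64 + m) = (M + m)*(-64 + m) = (-64 + m)*(M + m))
(((-6 - 1*(-71)) + 136) + V(-22, -12))**2 = (((-6 - 1*(-71)) + 136) + ((-22)**2 - 64*(-12) - 64*(-22) - 12*(-22)))**2 = (((-6 + 71) + 136) + (484 + 768 + 1408 + 264))**2 = ((65 + 136) + 2924)**2 = (201 + 2924)**2 = 3125**2 = 9765625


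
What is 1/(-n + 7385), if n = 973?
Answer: 1/6412 ≈ 0.00015596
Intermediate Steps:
1/(-n + 7385) = 1/(-1*973 + 7385) = 1/(-973 + 7385) = 1/6412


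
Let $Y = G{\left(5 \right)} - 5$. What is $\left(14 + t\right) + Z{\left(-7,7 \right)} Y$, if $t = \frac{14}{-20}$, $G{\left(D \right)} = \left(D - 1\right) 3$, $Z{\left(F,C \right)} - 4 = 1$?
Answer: $\frac{483}{10} \approx 48.3$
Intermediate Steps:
$Z{\left(F,C \right)} = 5$ ($Z{\left(F,C \right)} = 4 + 1 = 5$)
$G{\left(D \right)} = -3 + 3 D$ ($G{\left(D \right)} = \left(-1 + D\right) 3 = -3 + 3 D$)
$t = - \frac{7}{10}$ ($t = 14 \left(- \frac{1}{20}\right) = - \frac{7}{10} \approx -0.7$)
$Y = 7$ ($Y = \left(-3 + 3 \cdot 5\right) - 5 = \left(-3 + 15\right) - 5 = 12 - 5 = 7$)
$\left(14 + t\right) + Z{\left(-7,7 \right)} Y = \left(14 - \frac{7}{10}\right) + 5 \cdot 7 = \frac{133}{10} + 35 = \frac{483}{10}$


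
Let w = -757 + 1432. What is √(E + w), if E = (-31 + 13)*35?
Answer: 3*√5 ≈ 6.7082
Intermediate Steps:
E = -630 (E = -18*35 = -630)
w = 675
√(E + w) = √(-630 + 675) = √45 = 3*√5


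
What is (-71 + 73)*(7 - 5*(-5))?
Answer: 64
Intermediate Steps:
(-71 + 73)*(7 - 5*(-5)) = 2*(7 + 25) = 2*32 = 64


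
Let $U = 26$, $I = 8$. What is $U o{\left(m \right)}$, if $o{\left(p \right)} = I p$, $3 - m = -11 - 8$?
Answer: $4576$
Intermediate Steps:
$m = 22$ ($m = 3 - \left(-11 - 8\right) = 3 - -19 = 3 + 19 = 22$)
$o{\left(p \right)} = 8 p$
$U o{\left(m \right)} = 26 \cdot 8 \cdot 22 = 26 \cdot 176 = 4576$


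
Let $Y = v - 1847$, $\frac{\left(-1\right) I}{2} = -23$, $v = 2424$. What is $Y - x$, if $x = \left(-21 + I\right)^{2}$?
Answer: $-48$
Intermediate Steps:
$I = 46$ ($I = \left(-2\right) \left(-23\right) = 46$)
$Y = 577$ ($Y = 2424 - 1847 = 577$)
$x = 625$ ($x = \left(-21 + 46\right)^{2} = 25^{2} = 625$)
$Y - x = 577 - 625 = -48$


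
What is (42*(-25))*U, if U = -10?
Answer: 10500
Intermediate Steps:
(42*(-25))*U = (42*(-25))*(-10) = -1050*(-10) = 10500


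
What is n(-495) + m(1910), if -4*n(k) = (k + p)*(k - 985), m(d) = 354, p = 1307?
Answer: 300794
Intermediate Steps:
n(k) = -(-985 + k)*(1307 + k)/4 (n(k) = -(k + 1307)*(k - 985)/4 = -(1307 + k)*(-985 + k)/4 = -(-985 + k)*(1307 + k)/4)
n(-495) + m(1910) = (1287395/4 - 161/2*(-495) - 1/4*(-495)**2) + 354 = (1287395/4 + 79695/2 - 1/4*245025) + 354 = (1287395/4 + 79695/2 - 245025/4) + 354 = 300440 + 354 = 300794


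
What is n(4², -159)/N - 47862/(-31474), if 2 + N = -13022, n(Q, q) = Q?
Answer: 19464097/12809918 ≈ 1.5195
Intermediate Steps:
N = -13024 (N = -2 - 13022 = -13024)
n(4², -159)/N - 47862/(-31474) = 4²/(-13024) - 47862/(-31474) = 16*(-1/13024) - 47862*(-1/31474) = -1/814 + 23931/15737 = 19464097/12809918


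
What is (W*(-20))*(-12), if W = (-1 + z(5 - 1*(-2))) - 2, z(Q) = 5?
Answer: 480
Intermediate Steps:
W = 2 (W = (-1 + 5) - 2 = 4 - 2 = 2)
(W*(-20))*(-12) = (2*(-20))*(-12) = -40*(-12) = 480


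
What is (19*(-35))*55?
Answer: -36575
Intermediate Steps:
(19*(-35))*55 = -665*55 = -36575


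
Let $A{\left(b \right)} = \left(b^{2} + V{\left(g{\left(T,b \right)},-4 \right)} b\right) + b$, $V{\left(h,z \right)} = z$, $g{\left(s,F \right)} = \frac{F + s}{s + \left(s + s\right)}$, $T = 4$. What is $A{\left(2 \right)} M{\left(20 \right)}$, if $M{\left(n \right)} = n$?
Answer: $-40$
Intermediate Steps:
$g{\left(s,F \right)} = \frac{F + s}{3 s}$ ($g{\left(s,F \right)} = \frac{F + s}{s + 2 s} = \frac{F + s}{3 s}$)
$A{\left(b \right)} = b^{2} - 3 b$ ($A{\left(b \right)} = \left(b^{2} - 4 b\right) + b = b^{2} - 3 b$)
$A{\left(2 \right)} M{\left(20 \right)} = 2 \left(-3 + 2\right) 20 = 2 \left(-1\right) 20 = \left(-2\right) 20 = -40$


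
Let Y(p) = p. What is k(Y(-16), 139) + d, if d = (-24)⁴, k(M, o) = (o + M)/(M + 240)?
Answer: 74317947/224 ≈ 3.3178e+5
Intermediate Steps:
k(M, o) = (M + o)/(240 + M)
d = 331776
k(Y(-16), 139) + d = (-16 + 139)/(240 - 16) + 331776 = 123/224 + 331776 = 74317947/224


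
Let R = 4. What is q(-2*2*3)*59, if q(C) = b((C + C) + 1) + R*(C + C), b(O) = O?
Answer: -7021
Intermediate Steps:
q(C) = 1 + 10*C (q(C) = ((C + C) + 1) + 4*(C + C) = (2*C + 1) + 4*(2*C) = (1 + 2*C) + 8*C = 1 + 10*C)
q(-2*2*3)*59 = (1 + 10*(-2*2*3))*59 = (1 + 10*(-4*3))*59 = (1 + 10*(-12))*59 = (1 - 120)*59 = -119*59 = -7021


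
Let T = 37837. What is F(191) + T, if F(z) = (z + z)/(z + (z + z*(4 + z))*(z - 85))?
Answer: 786139351/20777 ≈ 37837.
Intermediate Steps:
F(z) = 2*z/(z + (-85 + z)*(z + z*(4 + z))) (F(z) = (2*z)/(z + (z + z*(4 + z))*(-85 + z)) = (2*z)/(z + (-85 + z)*(z + z*(4 + z))) = 2*z/(z + (-85 + z)*(z + z*(4 + z))))
F(191) + T = 2/(-424 + 191**2 - 80*191) + 37837 = 2/(-424 + 36481 - 15280) + 37837 = 2/20777 + 37837 = 786139351/20777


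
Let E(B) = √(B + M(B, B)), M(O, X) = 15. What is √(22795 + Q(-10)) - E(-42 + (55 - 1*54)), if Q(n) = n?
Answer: 7*√465 - I*√26 ≈ 150.95 - 5.099*I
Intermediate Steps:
E(B) = √(15 + B) (E(B) = √(B + 15) = √(15 + B))
√(22795 + Q(-10)) - E(-42 + (55 - 1*54)) = √(22795 - 10) - √(15 + (-42 + (55 - 1*54))) = √22785 - √(15 + (-42 + (55 - 54))) = 7*√465 - √(15 + (-42 + 1)) = 7*√465 - √(15 - 41) = 7*√465 - √(-26) = 7*√465 - I*√26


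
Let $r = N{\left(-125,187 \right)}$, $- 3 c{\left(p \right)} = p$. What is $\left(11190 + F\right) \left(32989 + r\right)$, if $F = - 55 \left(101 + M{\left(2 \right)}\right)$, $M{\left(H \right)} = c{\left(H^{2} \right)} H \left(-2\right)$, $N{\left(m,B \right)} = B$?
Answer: $\frac{531645400}{3} \approx 1.7722 \cdot 10^{8}$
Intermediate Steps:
$c{\left(p \right)} = - \frac{p}{3}$
$M{\left(H \right)} = \frac{2 H^{3}}{3}$ ($M{\left(H \right)} = - \frac{H^{2}}{3} H \left(-2\right) = - \frac{H^{3}}{3} \left(-2\right) = \frac{2 H^{3}}{3}$)
$r = 187$
$F = - \frac{17545}{3}$ ($F = - 55 \left(101 + \frac{2 \cdot 2^{3}}{3}\right) = - 55 \left(101 + \frac{2}{3} \cdot 8\right) = - 55 \left(101 + \frac{16}{3}\right) = \left(-55\right) \frac{319}{3} = - \frac{17545}{3} \approx -5848.3$)
$\left(11190 + F\right) \left(32989 + r\right) = \left(11190 - \frac{17545}{3}\right) \left(32989 + 187\right) = \frac{16025}{3} \cdot 33176 = \frac{531645400}{3}$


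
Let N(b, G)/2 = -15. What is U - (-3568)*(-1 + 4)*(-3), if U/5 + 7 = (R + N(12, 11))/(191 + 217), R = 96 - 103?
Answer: -13116161/408 ≈ -32147.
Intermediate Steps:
R = -7
N(b, G) = -30 (N(b, G) = 2*(-15) = -30)
U = -14465/408 (U = -35 + 5*((-7 - 30)/(191 + 217)) = -35 + 5*(-37/408) = -35 - 185/408 = -14465/408 ≈ -35.453)
U - (-3568)*(-1 + 4)*(-3) = -14465/408 - (-3568)*(-1 + 4)*(-3) = -14465/408 - (-3568)*3*(-3) = -14465/408 - (-3568)*(-9) = -14465/408 - 446*72 = -14465/408 - 32112 = -13116161/408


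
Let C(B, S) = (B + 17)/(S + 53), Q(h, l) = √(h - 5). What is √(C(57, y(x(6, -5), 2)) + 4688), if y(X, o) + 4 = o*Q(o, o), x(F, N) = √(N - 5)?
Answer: √2*√((114893 + 4688*I*√3)/(49 + 2*I*√3)) ≈ 68.48 - 0.00077566*I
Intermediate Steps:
Q(h, l) = √(-5 + h)
x(F, N) = √(-5 + N)
y(X, o) = -4 + o*√(-5 + o)
C(B, S) = (17 + B)/(53 + S)
√(C(57, y(x(6, -5), 2)) + 4688) = √((17 + 57)/(53 + (-4 + 2*√(-5 + 2))) + 4688) = √(74/(53 + (-4 + 2*√(-3))) + 4688) = √(74/(53 + (-4 + 2*(I*√3))) + 4688) = √(74/(53 + (-4 + 2*I*√3)) + 4688) = √(74/(49 + 2*I*√3) + 4688) = √(4688 + 74/(49 + 2*I*√3))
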